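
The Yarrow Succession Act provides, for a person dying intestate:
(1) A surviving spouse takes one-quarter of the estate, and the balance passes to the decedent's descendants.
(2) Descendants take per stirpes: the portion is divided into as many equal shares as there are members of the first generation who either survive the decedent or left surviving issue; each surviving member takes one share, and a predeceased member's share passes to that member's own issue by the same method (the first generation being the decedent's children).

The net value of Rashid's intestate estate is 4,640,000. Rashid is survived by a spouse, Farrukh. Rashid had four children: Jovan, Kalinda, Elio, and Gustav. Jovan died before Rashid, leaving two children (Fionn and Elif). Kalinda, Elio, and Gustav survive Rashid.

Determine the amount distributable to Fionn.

Fionn receives 435,000.

Farrukh takes one-quarter of 4,640,000 = 1,160,000. The remaining 3,480,000 passes to the descendants.
The descendants' portion (3,480,000) is divided into 4 shares of 870,000: Kalinda, Elio, and Gustav each take 870,000; Jovan's 870,000 share passes to Jovan's issue.
Jovan's share (870,000) is divided into 2 shares of 435,000: Fionn and Elif each take 435,000.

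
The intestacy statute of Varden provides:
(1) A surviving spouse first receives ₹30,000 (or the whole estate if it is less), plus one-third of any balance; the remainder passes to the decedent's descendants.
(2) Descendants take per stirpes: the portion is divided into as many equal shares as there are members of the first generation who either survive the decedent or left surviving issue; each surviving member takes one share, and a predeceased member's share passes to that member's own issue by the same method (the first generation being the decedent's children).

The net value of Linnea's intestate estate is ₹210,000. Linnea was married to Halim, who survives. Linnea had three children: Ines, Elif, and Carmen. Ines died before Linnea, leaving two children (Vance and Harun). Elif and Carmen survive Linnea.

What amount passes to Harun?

Halim first takes ₹30,000, leaving a balance of ₹180,000. Halim then takes one-third of the balance (₹60,000), for a total of ₹90,000. The remaining ₹120,000 passes to the descendants.
The descendants' portion (₹120,000) is divided into 3 shares of ₹40,000: Elif and Carmen each take ₹40,000; Ines's ₹40,000 share passes to Ines's issue.
Ines's share (₹40,000) is divided into 2 shares of ₹20,000: Vance and Harun each take ₹20,000.

Harun receives ₹20,000.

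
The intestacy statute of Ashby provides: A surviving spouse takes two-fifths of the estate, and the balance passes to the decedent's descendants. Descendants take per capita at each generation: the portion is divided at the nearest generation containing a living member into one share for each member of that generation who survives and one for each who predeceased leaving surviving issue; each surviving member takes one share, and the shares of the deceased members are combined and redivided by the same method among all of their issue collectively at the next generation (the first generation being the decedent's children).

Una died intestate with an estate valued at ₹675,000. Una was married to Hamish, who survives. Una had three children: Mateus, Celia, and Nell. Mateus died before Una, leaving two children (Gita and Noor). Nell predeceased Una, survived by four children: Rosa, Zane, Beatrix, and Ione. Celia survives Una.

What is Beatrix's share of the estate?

Hamish takes two-fifths of ₹675,000 = ₹270,000. The remaining ₹405,000 passes to the descendants.
The descendants' portion (₹405,000) is divided at the children's generation into 3 shares of ₹135,000. Celia takes ₹135,000. The 2 shares of the deceased (Mateus and Nell) are combined into a pool of ₹270,000.
That pool (₹270,000) is divided at the grandchildren's generation equally among Gita, Noor, Rosa, Zane, Beatrix, and Ione: ₹45,000 each.

Beatrix receives ₹45,000.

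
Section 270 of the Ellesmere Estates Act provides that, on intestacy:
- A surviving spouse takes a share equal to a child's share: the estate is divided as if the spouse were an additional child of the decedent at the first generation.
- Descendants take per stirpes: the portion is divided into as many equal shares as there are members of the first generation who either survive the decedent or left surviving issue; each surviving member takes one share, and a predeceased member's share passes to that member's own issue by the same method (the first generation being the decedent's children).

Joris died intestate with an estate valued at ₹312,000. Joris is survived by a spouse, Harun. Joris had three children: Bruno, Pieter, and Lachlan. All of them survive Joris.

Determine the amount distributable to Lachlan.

Lachlan receives ₹78,000.

The spouse counts as an additional share at the children's level, so there are 4 primary shares of ₹78,000. Harun takes one such share (₹78,000).
The children's combined portion (₹234,000) is divided into 3 shares of ₹78,000: Bruno, Pieter, and Lachlan each take ₹78,000.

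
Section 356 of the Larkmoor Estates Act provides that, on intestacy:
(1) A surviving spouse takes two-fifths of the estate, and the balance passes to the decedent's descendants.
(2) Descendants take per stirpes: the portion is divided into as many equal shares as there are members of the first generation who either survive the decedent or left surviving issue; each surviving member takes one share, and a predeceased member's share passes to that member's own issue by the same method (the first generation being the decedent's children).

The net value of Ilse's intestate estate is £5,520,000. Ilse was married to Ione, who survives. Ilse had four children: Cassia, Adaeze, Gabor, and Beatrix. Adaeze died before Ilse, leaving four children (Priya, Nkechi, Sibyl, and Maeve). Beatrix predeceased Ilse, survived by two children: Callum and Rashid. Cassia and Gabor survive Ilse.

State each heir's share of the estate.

Ione: £2,208,000; Cassia: £828,000; Priya: £207,000; Nkechi: £207,000; Sibyl: £207,000; Maeve: £207,000; Gabor: £828,000; Callum: £414,000; Rashid: £414,000

Ione takes two-fifths of £5,520,000 = £2,208,000. The remaining £3,312,000 passes to the descendants.
The descendants' portion (£3,312,000) is divided into 4 shares of £828,000: Cassia and Gabor each take £828,000; Adaeze's £828,000 share passes to Adaeze's issue; Beatrix's £828,000 share passes to Beatrix's issue.
Adaeze's share (£828,000) is divided into 4 shares of £207,000: Priya, Nkechi, Sibyl, and Maeve each take £207,000.
Beatrix's share (£828,000) is divided into 2 shares of £414,000: Callum and Rashid each take £414,000.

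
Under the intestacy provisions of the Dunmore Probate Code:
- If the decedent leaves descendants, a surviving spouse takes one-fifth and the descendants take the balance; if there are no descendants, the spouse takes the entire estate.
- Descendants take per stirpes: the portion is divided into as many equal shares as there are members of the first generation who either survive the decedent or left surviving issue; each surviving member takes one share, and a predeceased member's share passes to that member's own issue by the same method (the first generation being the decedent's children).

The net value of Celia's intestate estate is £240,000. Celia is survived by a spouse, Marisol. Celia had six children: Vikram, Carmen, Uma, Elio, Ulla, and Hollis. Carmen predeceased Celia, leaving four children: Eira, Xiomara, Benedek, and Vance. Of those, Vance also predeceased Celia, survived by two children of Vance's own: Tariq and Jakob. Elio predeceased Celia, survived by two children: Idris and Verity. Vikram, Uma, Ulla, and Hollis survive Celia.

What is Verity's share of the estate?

Verity receives £16,000.

Marisol takes one-fifth of £240,000 = £48,000. The remaining £192,000 passes to the descendants.
The descendants' portion (£192,000) is divided into 6 shares of £32,000: Vikram, Uma, Ulla, and Hollis each take £32,000; Carmen's £32,000 share passes to Carmen's issue; Elio's £32,000 share passes to Elio's issue.
Carmen's share (£32,000) is divided into 4 shares of £8,000: Eira, Xiomara, and Benedek each take £8,000; Vance's £8,000 share passes to Vance's issue.
Vance's share (£8,000) is divided into 2 shares of £4,000: Tariq and Jakob each take £4,000.
Elio's share (£32,000) is divided into 2 shares of £16,000: Idris and Verity each take £16,000.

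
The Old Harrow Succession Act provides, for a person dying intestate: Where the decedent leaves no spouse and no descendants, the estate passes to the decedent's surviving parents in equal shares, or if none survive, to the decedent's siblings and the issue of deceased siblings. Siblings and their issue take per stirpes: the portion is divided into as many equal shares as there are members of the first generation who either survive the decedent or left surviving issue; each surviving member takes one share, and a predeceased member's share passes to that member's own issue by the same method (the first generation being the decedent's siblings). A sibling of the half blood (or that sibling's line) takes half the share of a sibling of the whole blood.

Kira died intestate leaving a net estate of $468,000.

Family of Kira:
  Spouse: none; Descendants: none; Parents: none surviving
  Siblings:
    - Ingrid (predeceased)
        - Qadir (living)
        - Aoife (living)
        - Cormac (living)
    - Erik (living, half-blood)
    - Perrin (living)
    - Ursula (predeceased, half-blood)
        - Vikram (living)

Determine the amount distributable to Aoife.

Aoife receives $52,000.

The entire $468,000 passes to the siblings and their issue.
Counting each half-blood sibling's line as half a unit, there are 3 units in $468,000, so one unit is $156,000. Whole-blood lines (Ingrid and Perrin) take $156,000 each; half-blood lines (Erik and Ursula) take $78,000 each.
Ingrid's share ($156,000) is divided into 3 shares of $52,000: Qadir, Aoife, and Cormac each take $52,000.
Ursula's share ($78,000) passes entirely to Vikram.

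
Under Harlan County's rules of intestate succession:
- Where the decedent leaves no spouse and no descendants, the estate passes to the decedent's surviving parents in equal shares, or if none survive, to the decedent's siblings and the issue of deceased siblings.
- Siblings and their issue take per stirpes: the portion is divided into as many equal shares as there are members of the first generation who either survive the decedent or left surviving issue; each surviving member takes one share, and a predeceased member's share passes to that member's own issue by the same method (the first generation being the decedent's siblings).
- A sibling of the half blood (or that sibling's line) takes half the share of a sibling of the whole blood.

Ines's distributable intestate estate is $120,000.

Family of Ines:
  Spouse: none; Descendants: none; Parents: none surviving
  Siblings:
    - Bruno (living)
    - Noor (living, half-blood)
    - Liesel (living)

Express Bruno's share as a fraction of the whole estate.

Bruno receives 2/5 of the estate.

The entire $120,000 passes to the siblings and their issue.
Counting each half-blood sibling's line as half a unit, there are 5/2 units in $120,000, so one unit is $48,000. Whole-blood lines (Bruno and Liesel) take $48,000 each; half-blood lines (Noor) take $24,000 each.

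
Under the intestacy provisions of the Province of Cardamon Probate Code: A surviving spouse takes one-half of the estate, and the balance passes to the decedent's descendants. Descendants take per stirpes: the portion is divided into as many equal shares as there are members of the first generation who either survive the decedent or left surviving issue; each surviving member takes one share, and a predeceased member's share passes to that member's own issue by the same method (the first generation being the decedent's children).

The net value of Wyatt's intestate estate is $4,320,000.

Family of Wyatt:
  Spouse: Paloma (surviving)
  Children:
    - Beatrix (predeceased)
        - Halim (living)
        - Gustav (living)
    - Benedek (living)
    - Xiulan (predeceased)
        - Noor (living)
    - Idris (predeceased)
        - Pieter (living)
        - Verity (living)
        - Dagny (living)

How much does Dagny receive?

Paloma takes one-half of $4,320,000 = $2,160,000. The remaining $2,160,000 passes to the descendants.
The descendants' portion ($2,160,000) is divided into 4 shares of $540,000: Benedek takes $540,000; Beatrix's $540,000 share passes to Beatrix's issue; Xiulan's $540,000 share passes to Xiulan's issue; Idris's $540,000 share passes to Idris's issue.
Beatrix's share ($540,000) is divided into 2 shares of $270,000: Halim and Gustav each take $270,000.
Xiulan's share ($540,000) passes entirely to Noor.
Idris's share ($540,000) is divided into 3 shares of $180,000: Pieter, Verity, and Dagny each take $180,000.

Dagny receives $180,000.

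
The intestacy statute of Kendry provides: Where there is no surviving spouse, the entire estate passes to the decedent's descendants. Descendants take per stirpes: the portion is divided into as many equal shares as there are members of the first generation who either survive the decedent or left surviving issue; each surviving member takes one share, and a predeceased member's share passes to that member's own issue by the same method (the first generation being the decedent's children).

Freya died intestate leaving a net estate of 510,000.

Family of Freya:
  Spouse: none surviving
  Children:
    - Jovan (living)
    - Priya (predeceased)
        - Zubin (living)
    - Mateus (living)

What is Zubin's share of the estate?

The entire 510,000 passes to the descendants.
That amount (510,000) is divided into 3 shares of 170,000: Jovan and Mateus each take 170,000; Priya's 170,000 share passes to Priya's issue.
Priya's share (170,000) passes entirely to Zubin.

Zubin receives 170,000.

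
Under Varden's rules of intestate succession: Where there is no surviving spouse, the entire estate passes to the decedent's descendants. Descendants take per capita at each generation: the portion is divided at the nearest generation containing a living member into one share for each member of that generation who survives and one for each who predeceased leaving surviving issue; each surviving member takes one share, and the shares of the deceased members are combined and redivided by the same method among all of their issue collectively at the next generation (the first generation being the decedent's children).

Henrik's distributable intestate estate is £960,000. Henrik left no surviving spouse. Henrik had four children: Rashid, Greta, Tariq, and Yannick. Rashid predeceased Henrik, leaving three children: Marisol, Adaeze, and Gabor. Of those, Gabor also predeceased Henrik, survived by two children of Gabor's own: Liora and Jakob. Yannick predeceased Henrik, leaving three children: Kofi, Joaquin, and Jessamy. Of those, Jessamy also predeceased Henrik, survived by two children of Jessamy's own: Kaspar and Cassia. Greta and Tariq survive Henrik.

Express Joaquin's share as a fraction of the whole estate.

Joaquin receives 1/12 of the estate.

The entire £960,000 passes to the descendants.
That amount (£960,000) is divided at the children's generation into 4 shares of £240,000. Greta and Tariq each take £240,000. The 2 shares of the deceased (Rashid and Yannick) are combined into a pool of £480,000.
That pool (£480,000) is divided at the grandchildren's generation into 6 shares of £80,000. Marisol, Adaeze, Kofi, and Joaquin each take £80,000. The 2 shares of the deceased (Gabor and Jessamy) are combined into a pool of £160,000.
That pool (£160,000) is divided at the great-grandchildren's generation equally among Liora, Jakob, Kaspar, and Cassia: £40,000 each.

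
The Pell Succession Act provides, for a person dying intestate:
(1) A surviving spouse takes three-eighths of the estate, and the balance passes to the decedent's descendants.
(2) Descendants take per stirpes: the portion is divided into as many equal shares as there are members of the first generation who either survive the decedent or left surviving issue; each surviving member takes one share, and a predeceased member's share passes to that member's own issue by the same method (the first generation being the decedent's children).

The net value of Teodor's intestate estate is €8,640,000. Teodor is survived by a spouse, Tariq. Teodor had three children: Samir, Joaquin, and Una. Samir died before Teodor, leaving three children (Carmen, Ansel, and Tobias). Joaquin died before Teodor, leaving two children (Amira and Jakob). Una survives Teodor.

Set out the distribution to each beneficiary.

Tariq: €3,240,000; Carmen: €600,000; Ansel: €600,000; Tobias: €600,000; Amira: €900,000; Jakob: €900,000; Una: €1,800,000

Tariq takes three-eighths of €8,640,000 = €3,240,000. The remaining €5,400,000 passes to the descendants.
The descendants' portion (€5,400,000) is divided into 3 shares of €1,800,000: Una takes €1,800,000; Samir's €1,800,000 share passes to Samir's issue; Joaquin's €1,800,000 share passes to Joaquin's issue.
Samir's share (€1,800,000) is divided into 3 shares of €600,000: Carmen, Ansel, and Tobias each take €600,000.
Joaquin's share (€1,800,000) is divided into 2 shares of €900,000: Amira and Jakob each take €900,000.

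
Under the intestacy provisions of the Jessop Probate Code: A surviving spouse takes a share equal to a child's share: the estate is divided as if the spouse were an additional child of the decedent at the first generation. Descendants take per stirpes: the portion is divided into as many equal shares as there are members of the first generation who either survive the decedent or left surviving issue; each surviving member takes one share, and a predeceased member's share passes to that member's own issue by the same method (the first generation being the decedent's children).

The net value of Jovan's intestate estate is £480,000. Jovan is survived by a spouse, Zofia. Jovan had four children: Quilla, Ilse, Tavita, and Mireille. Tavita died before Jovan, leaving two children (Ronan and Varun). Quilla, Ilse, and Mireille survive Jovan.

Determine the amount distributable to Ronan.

Ronan receives £48,000.

The spouse counts as an additional share at the children's level, so there are 5 primary shares of £96,000. Zofia takes one such share (£96,000).
The children's combined portion (£384,000) is divided into 4 shares of £96,000: Quilla, Ilse, and Mireille each take £96,000; Tavita's £96,000 share passes to Tavita's issue.
Tavita's share (£96,000) is divided into 2 shares of £48,000: Ronan and Varun each take £48,000.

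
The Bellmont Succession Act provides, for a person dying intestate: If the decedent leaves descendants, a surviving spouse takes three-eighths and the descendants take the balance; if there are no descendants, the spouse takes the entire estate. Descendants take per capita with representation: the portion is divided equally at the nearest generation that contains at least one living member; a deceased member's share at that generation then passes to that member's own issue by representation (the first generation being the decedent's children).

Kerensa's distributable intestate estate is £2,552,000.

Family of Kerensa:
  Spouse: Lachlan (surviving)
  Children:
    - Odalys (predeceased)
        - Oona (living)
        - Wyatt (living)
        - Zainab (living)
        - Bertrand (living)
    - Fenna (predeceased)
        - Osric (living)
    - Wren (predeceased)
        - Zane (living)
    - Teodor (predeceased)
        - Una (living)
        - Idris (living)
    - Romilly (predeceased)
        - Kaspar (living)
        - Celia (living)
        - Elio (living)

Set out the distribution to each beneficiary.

Lachlan takes three-eighths of £2,552,000 = £957,000. The remaining £1,595,000 passes to the descendants.
No child survives, so the initial division is made at the grandchildren's generation.
The descendants' portion (£1,595,000) is divided into 11 shares of £145,000: Oona, Wyatt, Zainab, Bertrand, Osric, Zane, Una, Idris, Kaspar, Celia, and Elio each take £145,000.

Lachlan: £957,000; Oona: £145,000; Wyatt: £145,000; Zainab: £145,000; Bertrand: £145,000; Osric: £145,000; Zane: £145,000; Una: £145,000; Idris: £145,000; Kaspar: £145,000; Celia: £145,000; Elio: £145,000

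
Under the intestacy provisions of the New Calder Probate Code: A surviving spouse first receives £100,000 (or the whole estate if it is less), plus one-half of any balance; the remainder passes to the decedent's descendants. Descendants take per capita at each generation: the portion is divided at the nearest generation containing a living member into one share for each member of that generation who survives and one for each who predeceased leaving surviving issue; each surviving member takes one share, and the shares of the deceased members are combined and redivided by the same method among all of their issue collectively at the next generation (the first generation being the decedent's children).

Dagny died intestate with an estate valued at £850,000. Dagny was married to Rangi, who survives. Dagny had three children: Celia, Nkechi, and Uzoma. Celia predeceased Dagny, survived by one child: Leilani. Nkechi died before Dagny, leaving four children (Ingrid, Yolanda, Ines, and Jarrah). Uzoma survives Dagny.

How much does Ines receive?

Rangi first takes £100,000, leaving a balance of £750,000. Rangi then takes one-half of the balance (£375,000), for a total of £475,000. The remaining £375,000 passes to the descendants.
The descendants' portion (£375,000) is divided at the children's generation into 3 shares of £125,000. Uzoma takes £125,000. The 2 shares of the deceased (Celia and Nkechi) are combined into a pool of £250,000.
That pool (£250,000) is divided at the grandchildren's generation equally among Leilani, Ingrid, Yolanda, Ines, and Jarrah: £50,000 each.

Ines receives £50,000.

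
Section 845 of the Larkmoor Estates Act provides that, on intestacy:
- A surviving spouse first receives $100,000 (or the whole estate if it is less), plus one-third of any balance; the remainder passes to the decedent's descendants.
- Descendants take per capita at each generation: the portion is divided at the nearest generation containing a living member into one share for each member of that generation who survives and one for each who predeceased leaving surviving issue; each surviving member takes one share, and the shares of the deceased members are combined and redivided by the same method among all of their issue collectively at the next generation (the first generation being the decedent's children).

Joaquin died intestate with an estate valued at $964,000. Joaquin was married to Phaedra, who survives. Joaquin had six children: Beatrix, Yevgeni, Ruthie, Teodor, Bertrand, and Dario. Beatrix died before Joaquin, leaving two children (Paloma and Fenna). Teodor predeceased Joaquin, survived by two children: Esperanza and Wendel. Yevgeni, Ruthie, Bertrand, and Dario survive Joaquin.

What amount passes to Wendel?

Phaedra first takes $100,000, leaving a balance of $864,000. Phaedra then takes one-third of the balance ($288,000), for a total of $388,000. The remaining $576,000 passes to the descendants.
The descendants' portion ($576,000) is divided at the children's generation into 6 shares of $96,000. Yevgeni, Ruthie, Bertrand, and Dario each take $96,000. The 2 shares of the deceased (Beatrix and Teodor) are combined into a pool of $192,000.
That pool ($192,000) is divided at the grandchildren's generation equally among Paloma, Fenna, Esperanza, and Wendel: $48,000 each.

Wendel receives $48,000.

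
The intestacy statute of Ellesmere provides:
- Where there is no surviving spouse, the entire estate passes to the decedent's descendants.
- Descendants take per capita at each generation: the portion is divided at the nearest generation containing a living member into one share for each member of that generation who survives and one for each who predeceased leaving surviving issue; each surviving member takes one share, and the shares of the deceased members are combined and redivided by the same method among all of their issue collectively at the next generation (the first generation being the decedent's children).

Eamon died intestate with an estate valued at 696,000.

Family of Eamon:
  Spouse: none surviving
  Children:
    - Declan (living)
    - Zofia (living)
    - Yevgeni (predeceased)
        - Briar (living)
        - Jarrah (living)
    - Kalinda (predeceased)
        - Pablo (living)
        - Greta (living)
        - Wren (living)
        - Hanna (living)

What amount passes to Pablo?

Pablo receives 58,000.

The entire 696,000 passes to the descendants.
That amount (696,000) is divided at the children's generation into 4 shares of 174,000. Declan and Zofia each take 174,000. The 2 shares of the deceased (Yevgeni and Kalinda) are combined into a pool of 348,000.
That pool (348,000) is divided at the grandchildren's generation equally among Briar, Jarrah, Pablo, Greta, Wren, and Hanna: 58,000 each.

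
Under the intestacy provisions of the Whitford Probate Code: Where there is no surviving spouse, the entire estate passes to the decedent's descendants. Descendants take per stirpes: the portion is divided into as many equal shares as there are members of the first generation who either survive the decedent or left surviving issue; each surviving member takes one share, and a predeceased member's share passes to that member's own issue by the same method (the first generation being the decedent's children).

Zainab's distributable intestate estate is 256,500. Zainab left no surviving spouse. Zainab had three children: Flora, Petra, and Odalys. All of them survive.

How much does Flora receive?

Flora receives 85,500.

The entire 256,500 passes to the descendants.
That amount (256,500) is divided into 3 shares of 85,500: Flora, Petra, and Odalys each take 85,500.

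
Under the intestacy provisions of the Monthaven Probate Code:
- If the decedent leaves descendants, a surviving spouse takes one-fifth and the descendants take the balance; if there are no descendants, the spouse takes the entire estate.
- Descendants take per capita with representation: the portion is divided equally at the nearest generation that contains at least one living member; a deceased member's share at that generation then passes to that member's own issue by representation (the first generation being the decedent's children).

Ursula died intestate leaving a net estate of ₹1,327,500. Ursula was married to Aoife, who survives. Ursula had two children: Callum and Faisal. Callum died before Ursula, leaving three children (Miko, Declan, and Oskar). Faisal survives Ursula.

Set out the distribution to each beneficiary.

Aoife takes one-fifth of ₹1,327,500 = ₹265,500. The remaining ₹1,062,000 passes to the descendants.
The descendants' portion (₹1,062,000) is divided into 2 shares of ₹531,000: Faisal takes ₹531,000; Callum's ₹531,000 share passes to Callum's issue.
Callum's share (₹531,000) is divided into 3 shares of ₹177,000: Miko, Declan, and Oskar each take ₹177,000.

Aoife: ₹265,500; Miko: ₹177,000; Declan: ₹177,000; Oskar: ₹177,000; Faisal: ₹531,000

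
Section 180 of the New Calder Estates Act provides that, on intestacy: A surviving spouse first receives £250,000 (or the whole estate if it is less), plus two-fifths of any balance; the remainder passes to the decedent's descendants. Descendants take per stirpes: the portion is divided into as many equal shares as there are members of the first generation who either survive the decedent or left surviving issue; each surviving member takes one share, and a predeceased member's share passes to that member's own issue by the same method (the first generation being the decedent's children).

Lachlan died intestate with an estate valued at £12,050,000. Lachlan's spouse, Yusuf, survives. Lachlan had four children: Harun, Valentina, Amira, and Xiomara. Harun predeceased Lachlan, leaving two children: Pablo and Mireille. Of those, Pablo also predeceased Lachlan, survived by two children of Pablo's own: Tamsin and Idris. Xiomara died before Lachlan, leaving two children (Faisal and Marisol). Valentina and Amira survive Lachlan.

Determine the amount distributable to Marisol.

Marisol receives £885,000.

Yusuf first takes £250,000, leaving a balance of £11,800,000. Yusuf then takes two-fifths of the balance (£4,720,000), for a total of £4,970,000. The remaining £7,080,000 passes to the descendants.
The descendants' portion (£7,080,000) is divided into 4 shares of £1,770,000: Valentina and Amira each take £1,770,000; Harun's £1,770,000 share passes to Harun's issue; Xiomara's £1,770,000 share passes to Xiomara's issue.
Harun's share (£1,770,000) is divided into 2 shares of £885,000: Mireille takes £885,000; Pablo's £885,000 share passes to Pablo's issue.
Pablo's share (£885,000) is divided into 2 shares of £442,500: Tamsin and Idris each take £442,500.
Xiomara's share (£1,770,000) is divided into 2 shares of £885,000: Faisal and Marisol each take £885,000.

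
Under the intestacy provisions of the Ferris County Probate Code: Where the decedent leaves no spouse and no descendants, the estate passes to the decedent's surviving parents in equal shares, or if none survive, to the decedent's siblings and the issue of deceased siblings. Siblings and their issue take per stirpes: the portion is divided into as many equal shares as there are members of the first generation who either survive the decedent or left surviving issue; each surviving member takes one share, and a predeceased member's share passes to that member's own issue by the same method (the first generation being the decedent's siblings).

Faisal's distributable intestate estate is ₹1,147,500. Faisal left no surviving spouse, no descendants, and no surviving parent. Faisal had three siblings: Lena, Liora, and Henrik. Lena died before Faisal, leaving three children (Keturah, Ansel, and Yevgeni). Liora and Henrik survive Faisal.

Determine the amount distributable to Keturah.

The entire ₹1,147,500 passes to the siblings and their issue.
That amount (₹1,147,500) is divided into 3 shares of ₹382,500: Liora and Henrik each take ₹382,500; Lena's ₹382,500 share passes to Lena's issue.
Lena's share (₹382,500) is divided into 3 shares of ₹127,500: Keturah, Ansel, and Yevgeni each take ₹127,500.

Keturah receives ₹127,500.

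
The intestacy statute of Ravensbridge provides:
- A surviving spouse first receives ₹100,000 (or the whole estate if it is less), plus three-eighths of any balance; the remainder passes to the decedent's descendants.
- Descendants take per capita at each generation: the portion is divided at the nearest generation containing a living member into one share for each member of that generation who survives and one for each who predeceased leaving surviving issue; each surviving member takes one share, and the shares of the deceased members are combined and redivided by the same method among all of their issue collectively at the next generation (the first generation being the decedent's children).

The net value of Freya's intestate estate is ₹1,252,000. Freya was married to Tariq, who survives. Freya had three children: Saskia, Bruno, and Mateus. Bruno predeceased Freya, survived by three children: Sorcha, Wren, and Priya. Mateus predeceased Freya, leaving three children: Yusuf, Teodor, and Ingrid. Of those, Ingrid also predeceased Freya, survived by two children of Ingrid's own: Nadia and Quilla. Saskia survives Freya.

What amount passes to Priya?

Tariq first takes ₹100,000, leaving a balance of ₹1,152,000. Tariq then takes three-eighths of the balance (₹432,000), for a total of ₹532,000. The remaining ₹720,000 passes to the descendants.
The descendants' portion (₹720,000) is divided at the children's generation into 3 shares of ₹240,000. Saskia takes ₹240,000. The 2 shares of the deceased (Bruno and Mateus) are combined into a pool of ₹480,000.
That pool (₹480,000) is divided at the grandchildren's generation into 6 shares of ₹80,000. Sorcha, Wren, Priya, Yusuf, and Teodor each take ₹80,000. The remaining share for the deceased Ingrid (₹80,000) is carried to the next generation.
That pool (₹80,000) is divided at the great-grandchildren's generation equally among Nadia and Quilla: ₹40,000 each.

Priya receives ₹80,000.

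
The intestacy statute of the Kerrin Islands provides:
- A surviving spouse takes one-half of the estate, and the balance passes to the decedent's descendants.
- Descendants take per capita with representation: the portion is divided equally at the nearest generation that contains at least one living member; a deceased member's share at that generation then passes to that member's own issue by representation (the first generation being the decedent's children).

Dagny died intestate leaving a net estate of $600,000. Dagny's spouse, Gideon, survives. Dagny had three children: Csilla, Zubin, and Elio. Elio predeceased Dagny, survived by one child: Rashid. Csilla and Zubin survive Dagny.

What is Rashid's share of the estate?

Gideon takes one-half of $600,000 = $300,000. The remaining $300,000 passes to the descendants.
The descendants' portion ($300,000) is divided into 3 shares of $100,000: Csilla and Zubin each take $100,000; Elio's $100,000 share passes to Elio's issue.
Elio's share ($100,000) passes entirely to Rashid.

Rashid receives $100,000.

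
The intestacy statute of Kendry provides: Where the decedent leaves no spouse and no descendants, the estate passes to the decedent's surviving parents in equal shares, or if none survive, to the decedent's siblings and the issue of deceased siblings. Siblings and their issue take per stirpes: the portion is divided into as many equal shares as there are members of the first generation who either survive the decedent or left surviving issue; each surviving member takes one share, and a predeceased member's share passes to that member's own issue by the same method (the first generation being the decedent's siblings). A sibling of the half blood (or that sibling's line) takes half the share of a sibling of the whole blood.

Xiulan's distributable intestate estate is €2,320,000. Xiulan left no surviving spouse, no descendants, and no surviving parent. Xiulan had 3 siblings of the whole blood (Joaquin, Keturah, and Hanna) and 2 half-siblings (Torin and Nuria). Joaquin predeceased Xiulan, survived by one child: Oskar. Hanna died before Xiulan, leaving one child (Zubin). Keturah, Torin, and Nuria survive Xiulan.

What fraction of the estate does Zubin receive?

Zubin receives 1/4 of the estate.

The entire €2,320,000 passes to the siblings and their issue.
Counting each half-blood sibling's line as half a unit, there are 4 units in €2,320,000, so one unit is €580,000. Whole-blood lines (Joaquin, Keturah, and Hanna) take €580,000 each; half-blood lines (Torin and Nuria) take €290,000 each.
Joaquin's share (€580,000) passes entirely to Oskar.
Hanna's share (€580,000) passes entirely to Zubin.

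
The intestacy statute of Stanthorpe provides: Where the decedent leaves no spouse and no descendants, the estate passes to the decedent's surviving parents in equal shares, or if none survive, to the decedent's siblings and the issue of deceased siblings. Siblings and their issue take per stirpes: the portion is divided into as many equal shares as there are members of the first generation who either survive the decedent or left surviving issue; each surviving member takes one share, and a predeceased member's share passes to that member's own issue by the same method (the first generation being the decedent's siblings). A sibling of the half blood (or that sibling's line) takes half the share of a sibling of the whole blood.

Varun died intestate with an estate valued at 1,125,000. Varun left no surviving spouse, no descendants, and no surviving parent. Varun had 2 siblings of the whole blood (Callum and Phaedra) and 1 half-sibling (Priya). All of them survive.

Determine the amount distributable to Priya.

Priya receives 225,000.

The entire 1,125,000 passes to the siblings and their issue.
Counting each half-blood sibling's line as half a unit, there are 5/2 units in 1,125,000, so one unit is 450,000. Whole-blood lines (Callum and Phaedra) take 450,000 each; half-blood lines (Priya) take 225,000 each.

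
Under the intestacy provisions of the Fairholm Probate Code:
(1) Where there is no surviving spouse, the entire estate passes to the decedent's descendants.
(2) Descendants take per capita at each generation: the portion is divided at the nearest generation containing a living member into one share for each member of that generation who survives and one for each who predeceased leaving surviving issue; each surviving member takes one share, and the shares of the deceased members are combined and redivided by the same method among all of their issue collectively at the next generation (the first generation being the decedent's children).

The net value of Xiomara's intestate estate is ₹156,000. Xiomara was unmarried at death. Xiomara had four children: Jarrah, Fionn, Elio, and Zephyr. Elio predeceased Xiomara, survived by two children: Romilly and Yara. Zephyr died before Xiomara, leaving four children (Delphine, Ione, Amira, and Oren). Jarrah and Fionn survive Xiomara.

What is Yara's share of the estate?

Yara receives ₹13,000.

The entire ₹156,000 passes to the descendants.
That amount (₹156,000) is divided at the children's generation into 4 shares of ₹39,000. Jarrah and Fionn each take ₹39,000. The 2 shares of the deceased (Elio and Zephyr) are combined into a pool of ₹78,000.
That pool (₹78,000) is divided at the grandchildren's generation equally among Romilly, Yara, Delphine, Ione, Amira, and Oren: ₹13,000 each.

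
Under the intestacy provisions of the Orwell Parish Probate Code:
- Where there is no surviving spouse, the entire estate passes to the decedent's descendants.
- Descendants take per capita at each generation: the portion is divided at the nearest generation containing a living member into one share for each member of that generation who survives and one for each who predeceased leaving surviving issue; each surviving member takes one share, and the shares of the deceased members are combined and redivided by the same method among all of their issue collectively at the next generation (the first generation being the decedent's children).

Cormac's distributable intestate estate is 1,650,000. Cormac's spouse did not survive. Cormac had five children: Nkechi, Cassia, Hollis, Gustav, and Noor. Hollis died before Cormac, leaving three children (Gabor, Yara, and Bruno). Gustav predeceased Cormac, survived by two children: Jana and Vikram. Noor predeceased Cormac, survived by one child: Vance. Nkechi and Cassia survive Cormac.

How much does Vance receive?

Vance receives 165,000.

The entire 1,650,000 passes to the descendants.
That amount (1,650,000) is divided at the children's generation into 5 shares of 330,000. Nkechi and Cassia each take 330,000. The 3 shares of the deceased (Hollis, Gustav, and Noor) are combined into a pool of 990,000.
That pool (990,000) is divided at the grandchildren's generation equally among Gabor, Yara, Bruno, Jana, Vikram, and Vance: 165,000 each.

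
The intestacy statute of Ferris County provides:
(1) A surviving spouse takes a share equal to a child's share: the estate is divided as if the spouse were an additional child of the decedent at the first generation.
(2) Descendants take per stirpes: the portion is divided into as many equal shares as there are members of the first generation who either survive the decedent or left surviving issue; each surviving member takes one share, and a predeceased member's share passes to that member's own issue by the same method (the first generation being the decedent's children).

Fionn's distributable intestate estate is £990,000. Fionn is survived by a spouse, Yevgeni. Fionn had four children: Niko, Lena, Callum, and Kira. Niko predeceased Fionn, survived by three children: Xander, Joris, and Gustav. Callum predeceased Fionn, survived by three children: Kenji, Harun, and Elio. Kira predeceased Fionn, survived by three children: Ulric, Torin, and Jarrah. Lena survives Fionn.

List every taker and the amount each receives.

Yevgeni: £198,000; Xander: £66,000; Joris: £66,000; Gustav: £66,000; Lena: £198,000; Kenji: £66,000; Harun: £66,000; Elio: £66,000; Ulric: £66,000; Torin: £66,000; Jarrah: £66,000

The spouse counts as an additional share at the children's level, so there are 5 primary shares of £198,000. Yevgeni takes one such share (£198,000).
The children's combined portion (£792,000) is divided into 4 shares of £198,000: Lena takes £198,000; Niko's £198,000 share passes to Niko's issue; Callum's £198,000 share passes to Callum's issue; Kira's £198,000 share passes to Kira's issue.
Niko's share (£198,000) is divided into 3 shares of £66,000: Xander, Joris, and Gustav each take £66,000.
Callum's share (£198,000) is divided into 3 shares of £66,000: Kenji, Harun, and Elio each take £66,000.
Kira's share (£198,000) is divided into 3 shares of £66,000: Ulric, Torin, and Jarrah each take £66,000.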